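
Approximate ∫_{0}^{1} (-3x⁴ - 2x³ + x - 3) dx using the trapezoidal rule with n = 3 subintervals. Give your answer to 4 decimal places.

-3.7654

h = (1 − 0)/3 = 0.333333.
Nodes x₀,…,x₃ = 0, 0.333333, 0.666667, 1.
f(x) = -3x⁴ - 2x³ + x - 3: f₀=-3, f₁=-2.777778, f₂=-3.518519, f₃=-7.
(h/2)·[f₀ + 2f₁ + 2f₂ + f₃] = 0.166667·(-22.592593) = -3.7654.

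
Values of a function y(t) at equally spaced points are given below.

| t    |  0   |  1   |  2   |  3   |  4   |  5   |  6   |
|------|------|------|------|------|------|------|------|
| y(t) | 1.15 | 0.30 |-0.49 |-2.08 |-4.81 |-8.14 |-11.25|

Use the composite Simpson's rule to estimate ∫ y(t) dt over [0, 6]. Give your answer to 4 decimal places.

h = 1, n = 6.
(h/3)·[y₀ + 4y₁ + 2y₂ + 4y₃ + 2y₄ + 4y₅ + y₆] = 0.333333·(-60.38) = -20.1267.

-20.1267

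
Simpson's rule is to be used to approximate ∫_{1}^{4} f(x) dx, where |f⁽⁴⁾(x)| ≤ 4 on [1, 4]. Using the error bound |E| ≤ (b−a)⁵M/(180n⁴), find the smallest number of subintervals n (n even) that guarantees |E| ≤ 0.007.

Need 972/(180n⁴) ≤ 0.007.
n⁴ ≥ 972/(180·0.007) = 771.429 ⇒ n ≥ 5.2702, so the smallest even n is 6. (n must be even for Simpson's rule.)

6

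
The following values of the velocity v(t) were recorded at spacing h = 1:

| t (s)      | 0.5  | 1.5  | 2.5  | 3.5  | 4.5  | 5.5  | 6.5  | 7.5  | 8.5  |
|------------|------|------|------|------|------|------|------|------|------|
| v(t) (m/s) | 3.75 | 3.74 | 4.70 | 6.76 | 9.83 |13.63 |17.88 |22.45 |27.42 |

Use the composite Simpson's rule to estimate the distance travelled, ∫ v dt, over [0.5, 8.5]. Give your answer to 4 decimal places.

94.1033

h = 1, n = 8.
(h/3)·[y₀ + 4y₁ + 2y₂ + 4y₃ + 2y₄ + 4y₅ + 2y₆ + 4y₇ + y₈] = 0.333333·(282.31) = 94.1033.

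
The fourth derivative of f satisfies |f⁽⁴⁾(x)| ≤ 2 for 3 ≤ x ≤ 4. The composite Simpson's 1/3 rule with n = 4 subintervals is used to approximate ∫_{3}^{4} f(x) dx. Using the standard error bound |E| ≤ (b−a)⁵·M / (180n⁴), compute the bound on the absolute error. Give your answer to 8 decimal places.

|E| ≤ (1)⁵·2 / (180·4⁴) = 2/46080 = 0.00004340.

0.00004340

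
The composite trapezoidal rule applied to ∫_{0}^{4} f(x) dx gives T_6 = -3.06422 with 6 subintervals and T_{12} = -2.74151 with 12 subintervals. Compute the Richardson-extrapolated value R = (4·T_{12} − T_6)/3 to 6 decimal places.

R = (4·T_{12} − T_6) / 3 = (4·(-2.74151) − (-3.06422))/3 = (-7.90182)/3 = -2.633940.

-2.633940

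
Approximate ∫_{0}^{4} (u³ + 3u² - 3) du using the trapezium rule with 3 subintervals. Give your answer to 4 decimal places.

126.6667

h = (4 − 0)/3 = 1.333333.
Nodes u₀,…,u₃ = 0, 1.333333, 2.666667, 4.
f(u) = u³ + 3u² - 3: f₀=-3, f₁=4.703704, f₂=37.296296, f₃=109.
(h/2)·[f₀ + 2f₁ + 2f₂ + f₃] = 0.666667·(190) = 126.6667.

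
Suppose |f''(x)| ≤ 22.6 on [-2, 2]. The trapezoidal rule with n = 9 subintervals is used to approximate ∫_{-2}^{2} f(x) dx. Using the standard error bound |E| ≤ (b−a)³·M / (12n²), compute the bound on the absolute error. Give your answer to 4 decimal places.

1.4881

|E| ≤ (4)³·22.6 / (12·9²) = 1446.4/972 = 1.4881.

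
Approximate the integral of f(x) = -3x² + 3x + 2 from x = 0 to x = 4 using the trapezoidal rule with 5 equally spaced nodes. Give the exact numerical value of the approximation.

h = (4 − 0)/4 = 1.
Nodes x₀,…,x₄ = 0, 1, 2, 3, 4.
f(x) = -3x² + 3x + 2: f₀=2, f₁=2, f₂=-4, f₃=-16, f₄=-34.
(h/2)·[f₀ + 2f₁ + 2f₂ + 2f₃ + f₄] = 0.5·(-68) = -34.

-34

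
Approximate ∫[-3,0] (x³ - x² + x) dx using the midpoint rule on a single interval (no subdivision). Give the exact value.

M = (b−a)·f(-1.5) = 3·(-7.125) = -21.375.

-21.375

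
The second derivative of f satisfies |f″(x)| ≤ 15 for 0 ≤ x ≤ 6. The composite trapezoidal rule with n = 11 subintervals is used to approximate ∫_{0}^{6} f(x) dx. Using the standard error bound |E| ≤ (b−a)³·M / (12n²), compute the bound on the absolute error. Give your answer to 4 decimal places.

2.2314

|E| ≤ (6)³·15 / (12·11²) = 3240/1452 = 2.2314.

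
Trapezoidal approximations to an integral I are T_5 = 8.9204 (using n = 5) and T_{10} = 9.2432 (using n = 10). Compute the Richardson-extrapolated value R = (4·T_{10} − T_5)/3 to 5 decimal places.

9.35080

R = (4·T_{10} − T_5) / 3 = (4·9.2432 − 8.9204)/3 = (28.0524)/3 = 9.35080.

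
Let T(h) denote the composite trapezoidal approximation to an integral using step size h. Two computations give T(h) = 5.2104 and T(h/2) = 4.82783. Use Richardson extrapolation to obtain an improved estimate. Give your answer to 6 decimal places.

4.700307

R = (4·T(h/2) − T(h)) / 3 = (4·4.82783 − 5.2104)/3 = (14.10092)/3 = 4.700307.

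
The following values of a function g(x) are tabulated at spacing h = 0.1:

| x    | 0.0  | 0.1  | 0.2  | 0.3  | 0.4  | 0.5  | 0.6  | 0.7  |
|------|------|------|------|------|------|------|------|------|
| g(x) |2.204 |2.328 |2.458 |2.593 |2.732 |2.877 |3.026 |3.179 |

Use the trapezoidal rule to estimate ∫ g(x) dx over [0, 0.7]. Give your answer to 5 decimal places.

h = 0.1, n = 7.
(h/2)·[y₀ + 2y₁ + 2y₂ + 2y₃ + 2y₄ + 2y₅ + 2y₆ + y₇] = 0.05·(37.411) = 1.87055.

1.87055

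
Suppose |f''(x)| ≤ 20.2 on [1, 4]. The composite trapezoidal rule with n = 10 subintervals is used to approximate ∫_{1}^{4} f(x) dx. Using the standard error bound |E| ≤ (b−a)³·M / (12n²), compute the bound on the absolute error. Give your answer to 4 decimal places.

0.4545

|E| ≤ (3)³·20.2 / (12·10²) = 545.4/1200 = 0.4545.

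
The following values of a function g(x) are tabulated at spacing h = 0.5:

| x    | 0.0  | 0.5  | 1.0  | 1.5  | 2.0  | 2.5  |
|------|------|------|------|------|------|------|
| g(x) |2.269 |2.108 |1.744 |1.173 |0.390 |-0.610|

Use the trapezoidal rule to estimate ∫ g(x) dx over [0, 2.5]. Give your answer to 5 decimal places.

h = 0.5, n = 5.
(h/2)·[y₀ + 2y₁ + 2y₂ + 2y₃ + 2y₄ + y₅] = 0.25·(12.489) = 3.12225.

3.12225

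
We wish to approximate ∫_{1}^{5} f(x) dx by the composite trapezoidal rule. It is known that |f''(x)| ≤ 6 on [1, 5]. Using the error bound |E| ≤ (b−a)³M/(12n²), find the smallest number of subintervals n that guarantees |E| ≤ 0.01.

Need 384/(12n²) ≤ 0.01.
n² ≥ 384/(12·0.01) = 3200 ⇒ n ≥ 56.5685, so the smallest n is 57.

57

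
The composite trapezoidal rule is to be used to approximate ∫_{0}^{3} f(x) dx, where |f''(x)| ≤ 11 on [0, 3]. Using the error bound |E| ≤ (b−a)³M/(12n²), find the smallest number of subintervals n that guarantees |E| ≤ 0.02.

Need 297/(12n²) ≤ 0.02.
n² ≥ 297/(12·0.02) = 1237.5 ⇒ n ≥ 35.1781, so the smallest n is 36.

36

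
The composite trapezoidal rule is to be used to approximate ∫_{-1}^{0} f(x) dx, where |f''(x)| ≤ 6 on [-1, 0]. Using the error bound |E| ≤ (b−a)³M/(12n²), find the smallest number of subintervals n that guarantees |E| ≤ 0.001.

Need 6/(12n²) ≤ 0.001.
n² ≥ 6/(12·0.001) = 500 ⇒ n ≥ 22.3607, so the smallest n is 23.

23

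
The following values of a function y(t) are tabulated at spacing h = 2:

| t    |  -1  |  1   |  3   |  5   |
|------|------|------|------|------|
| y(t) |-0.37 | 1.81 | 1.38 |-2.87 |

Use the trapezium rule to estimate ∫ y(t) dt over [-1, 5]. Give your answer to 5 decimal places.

h = 2, n = 3.
(h/2)·[y₀ + 2y₁ + 2y₂ + y₃] = 1·(3.14) = 3.14000.

3.14000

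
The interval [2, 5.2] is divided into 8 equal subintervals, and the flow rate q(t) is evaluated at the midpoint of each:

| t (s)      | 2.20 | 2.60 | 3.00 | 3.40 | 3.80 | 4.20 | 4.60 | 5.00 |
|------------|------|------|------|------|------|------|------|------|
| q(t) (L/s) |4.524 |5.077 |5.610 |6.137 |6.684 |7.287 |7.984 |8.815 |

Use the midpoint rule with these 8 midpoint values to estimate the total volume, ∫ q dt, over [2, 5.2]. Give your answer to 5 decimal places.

h = 0.4, n = 8.
h·[y(m₁) + y(m₂) + y(m₃) + y(m₄) + y(m₅) + y(m₆) + y(m₇) + y(m₈)] = 0.4·(52.118) = 20.84720.

20.84720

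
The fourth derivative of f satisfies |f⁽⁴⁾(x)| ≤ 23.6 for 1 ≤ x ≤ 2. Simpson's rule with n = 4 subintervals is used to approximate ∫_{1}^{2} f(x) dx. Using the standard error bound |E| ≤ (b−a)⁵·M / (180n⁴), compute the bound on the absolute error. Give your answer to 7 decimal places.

|E| ≤ (1)⁵·23.6 / (180·4⁴) = 23.6/46080 = 0.0005122.

0.0005122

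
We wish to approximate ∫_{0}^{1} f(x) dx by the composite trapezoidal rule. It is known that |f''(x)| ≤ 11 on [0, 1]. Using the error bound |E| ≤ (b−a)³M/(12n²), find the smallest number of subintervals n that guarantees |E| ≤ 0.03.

6

Need 11/(12n²) ≤ 0.03.
n² ≥ 11/(12·0.03) = 30.5556 ⇒ n ≥ 5.5277, so the smallest n is 6.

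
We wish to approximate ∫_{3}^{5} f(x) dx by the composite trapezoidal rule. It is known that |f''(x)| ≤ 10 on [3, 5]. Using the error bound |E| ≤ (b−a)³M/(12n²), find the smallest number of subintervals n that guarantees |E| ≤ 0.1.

Need 80/(12n²) ≤ 0.1.
n² ≥ 80/(12·0.1) = 66.6667 ⇒ n ≥ 8.1650, so the smallest n is 9.

9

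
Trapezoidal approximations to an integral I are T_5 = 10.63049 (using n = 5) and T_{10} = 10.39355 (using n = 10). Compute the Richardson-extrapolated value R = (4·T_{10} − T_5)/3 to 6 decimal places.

10.314570

R = (4·T_{10} − T_5) / 3 = (4·10.39355 − 10.63049)/3 = (30.94371)/3 = 10.314570.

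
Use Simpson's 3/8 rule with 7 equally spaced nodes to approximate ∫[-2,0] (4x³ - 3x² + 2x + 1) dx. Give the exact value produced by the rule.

-26

h = (0 − (-2))/6 = 0.333333.
Nodes x₀,…,x₆ = -2, -1.666667, -1.333333, -1, -0.666667, -0.333333, 0.
f(x) = 4x³ - 3x² + 2x + 1: f₀=-47, f₁=-29.185185, f₂=-16.481481, f₃=-8, f₄=-2.851852, f₅=-0.148148, f₆=1.
(3h/8)·[f₀ + 3f₁ + 3f₂ + 2f₃ + 3f₄ + 3f₅ + f₆] = 0.125·(-208) = -26.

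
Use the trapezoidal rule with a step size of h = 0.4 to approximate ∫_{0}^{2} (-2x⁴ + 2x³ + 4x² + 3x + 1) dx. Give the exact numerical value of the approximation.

h = (2 − 0)/5 = 0.4.
Nodes x₀,…,x₅ = 0, 0.4, 0.8, 1.2, 1.6, 2.
f(x) = -2x⁴ + 2x³ + 4x² + 3x + 1: f₀=1, f₁=2.9168, f₂=6.1648, f₃=9.6688, f₄=11.1248, f₅=7.
(h/2)·[f₀ + 2f₁ + 2f₂ + 2f₃ + 2f₄ + f₅] = 0.2·(67.7504) = 13.55008.

13.55008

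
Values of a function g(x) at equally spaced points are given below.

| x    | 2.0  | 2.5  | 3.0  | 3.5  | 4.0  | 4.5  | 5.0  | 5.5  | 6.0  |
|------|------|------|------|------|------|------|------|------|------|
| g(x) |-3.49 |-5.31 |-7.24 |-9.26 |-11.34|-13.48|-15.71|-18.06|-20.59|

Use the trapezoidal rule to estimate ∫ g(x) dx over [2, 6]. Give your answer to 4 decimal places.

h = 0.5, n = 8.
(h/2)·[y₀ + 2y₁ + 2y₂ + 2y₃ + 2y₄ + 2y₅ + 2y₆ + 2y₇ + y₈] = 0.25·(-184.88) = -46.2200.

-46.2200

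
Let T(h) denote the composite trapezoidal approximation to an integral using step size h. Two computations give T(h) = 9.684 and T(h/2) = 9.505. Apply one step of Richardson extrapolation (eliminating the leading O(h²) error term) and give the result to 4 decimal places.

9.4453

R = (4·T(h/2) − T(h)) / 3 = (4·9.505 − 9.684)/3 = (28.336)/3 = 9.4453.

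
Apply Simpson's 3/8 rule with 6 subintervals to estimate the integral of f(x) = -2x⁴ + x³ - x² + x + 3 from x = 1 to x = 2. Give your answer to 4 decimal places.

h = (2 − 1)/6 = 0.166667.
Nodes x₀,…,x₆ = 1, 1.166667, 1.333333, 1.5, 1.666667, 1.833333, 2.
f(x) = -2x⁴ + x³ - x² + x + 3: f₀=2, f₁=0.688272, f₂=-1.395062, f₃=-4.5, f₄=-8.913580, f₅=-14.959877, f₆=-23.
(3h/8)·[f₀ + 3f₁ + 3f₂ + 2f₃ + 3f₄ + 3f₅ + f₆] = 0.0625·(-103.740741) = -6.4838.

-6.4838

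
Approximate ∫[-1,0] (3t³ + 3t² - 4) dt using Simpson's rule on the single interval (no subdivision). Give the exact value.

S = (b−a)/6 · [f(-1) + 4f(-0.5) + f(0)] = 0.166667·[(-4) + 4·(-3.625) + (-4)] = -3.75.

-3.75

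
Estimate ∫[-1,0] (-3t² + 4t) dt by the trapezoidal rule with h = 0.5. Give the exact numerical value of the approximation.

h = (0 − (-1))/2 = 0.5.
Nodes t₀,…,t₂ = -1, -0.5, 0.
f(t) = -3t² + 4t: f₀=-7, f₁=-2.75, f₂=0.
(h/2)·[f₀ + 2f₁ + f₂] = 0.25·(-12.5) = -3.125.

-3.125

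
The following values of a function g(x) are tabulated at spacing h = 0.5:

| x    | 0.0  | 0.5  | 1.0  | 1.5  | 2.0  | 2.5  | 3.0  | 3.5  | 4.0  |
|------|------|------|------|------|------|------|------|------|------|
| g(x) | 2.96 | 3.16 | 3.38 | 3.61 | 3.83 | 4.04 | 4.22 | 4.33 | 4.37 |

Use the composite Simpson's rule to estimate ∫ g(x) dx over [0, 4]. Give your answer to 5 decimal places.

h = 0.5, n = 8.
(h/3)·[y₀ + 4y₁ + 2y₂ + 4y₃ + 2y₄ + 4y₅ + 2y₆ + 4y₇ + y₈] = 0.166667·(90.75) = 15.12500.

15.12500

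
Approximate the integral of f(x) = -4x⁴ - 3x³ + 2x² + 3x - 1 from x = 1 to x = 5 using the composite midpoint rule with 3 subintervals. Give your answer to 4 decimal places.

-2692.2305

h = (5 − 1)/3 = 1.333333.
Midpoints m₁,…,m₃ = 1.666667, 3, 4.333333.
f(m₁)=-35.197531, f(m₂)=-379, f(m₃)=-1604.975309.
h·[f(m₁) + f(m₂) + f(m₃)] = 1.333333·(-2019.172840) = -2692.2305.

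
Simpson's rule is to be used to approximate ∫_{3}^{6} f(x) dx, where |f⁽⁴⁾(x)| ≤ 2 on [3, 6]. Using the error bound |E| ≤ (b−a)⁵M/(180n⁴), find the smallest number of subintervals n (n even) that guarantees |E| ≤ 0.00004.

Need 486/(180n⁴) ≤ 0.00004.
n⁴ ≥ 486/(180·0.00004) = 67500 ⇒ n ≥ 16.1185, so the smallest even n is 18. (n must be even for Simpson's rule.)

18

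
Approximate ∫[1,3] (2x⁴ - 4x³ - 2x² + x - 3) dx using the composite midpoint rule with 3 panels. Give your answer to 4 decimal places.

h = (3 − 1)/3 = 0.666667.
Midpoints m₁,…,m₃ = 1.333333, 2, 2.666667.
f(m₁)=-8.382716, f(m₂)=-9, f(m₃)=10.728395.
h·[f(m₁) + f(m₂) + f(m₃)] = 0.666667·(-6.654321) = -4.4362.

-4.4362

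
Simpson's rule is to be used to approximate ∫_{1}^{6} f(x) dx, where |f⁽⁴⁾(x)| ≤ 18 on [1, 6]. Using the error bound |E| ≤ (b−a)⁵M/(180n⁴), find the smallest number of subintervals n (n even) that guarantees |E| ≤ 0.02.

Need 56250/(180n⁴) ≤ 0.02.
n⁴ ≥ 56250/(180·0.02) = 15625 ⇒ n ≥ 11.1803, so the smallest even n is 12. (n must be even for Simpson's rule.)

12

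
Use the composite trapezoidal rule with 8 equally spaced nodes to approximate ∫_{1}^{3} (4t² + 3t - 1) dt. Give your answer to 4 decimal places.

h = (3 − 1)/7 = 0.285714.
Nodes t₀,…,t₇ = 1, 1.285714, 1.571429, 1.857143, 2.142857, 2.428571, 2.714286, 3.
f(t) = 4t² + 3t - 1: f₀=6, f₁=9.469388, f₂=13.591837, f₃=18.367347, f₄=23.795918, f₅=29.877551, f₆=36.612245, f₇=44.
(h/2)·[f₀ + 2f₁ + 2f₂ + 2f₃ + 2f₄ + 2f₅ + 2f₆ + f₇] = 0.142857·(313.428571) = 44.7755.

44.7755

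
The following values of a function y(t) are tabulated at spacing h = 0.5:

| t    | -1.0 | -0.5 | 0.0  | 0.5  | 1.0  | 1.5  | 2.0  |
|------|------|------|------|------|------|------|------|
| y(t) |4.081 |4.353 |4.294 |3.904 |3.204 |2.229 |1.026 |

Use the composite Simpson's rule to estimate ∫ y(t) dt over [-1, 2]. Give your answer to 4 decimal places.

10.3412

h = 0.5, n = 6.
(h/3)·[y₀ + 4y₁ + 2y₂ + 4y₃ + 2y₄ + 4y₅ + y₆] = 0.166667·(62.047) = 10.3412.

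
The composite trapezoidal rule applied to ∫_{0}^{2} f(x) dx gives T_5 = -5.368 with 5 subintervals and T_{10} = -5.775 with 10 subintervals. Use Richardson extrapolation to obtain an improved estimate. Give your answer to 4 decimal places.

R = (4·T_{10} − T_5) / 3 = (4·(-5.775) − (-5.368))/3 = (-17.732)/3 = -5.9107.

-5.9107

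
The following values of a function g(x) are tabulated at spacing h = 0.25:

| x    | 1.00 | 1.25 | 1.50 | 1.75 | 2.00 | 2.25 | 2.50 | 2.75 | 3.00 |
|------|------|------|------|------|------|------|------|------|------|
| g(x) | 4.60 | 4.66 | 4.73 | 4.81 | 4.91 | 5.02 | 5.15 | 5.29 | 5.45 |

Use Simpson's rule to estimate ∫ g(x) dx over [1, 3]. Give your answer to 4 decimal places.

h = 0.25, n = 8.
(h/3)·[y₀ + 4y₁ + 2y₂ + 4y₃ + 2y₄ + 4y₅ + 2y₆ + 4y₇ + y₈] = 0.083333·(118.75) = 9.8958.

9.8958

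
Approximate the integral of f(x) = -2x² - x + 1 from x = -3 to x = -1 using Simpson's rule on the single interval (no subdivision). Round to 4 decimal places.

S = (b−a)/6 · [f(-3) + 4f(-2) + f(-1)] = 0.333333·[(-14) + 4·(-5) + 0] = -11.3333.

-11.3333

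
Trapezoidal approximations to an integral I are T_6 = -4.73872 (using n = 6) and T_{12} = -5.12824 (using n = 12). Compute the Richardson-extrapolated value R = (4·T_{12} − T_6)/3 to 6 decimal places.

-5.258080

R = (4·T_{12} − T_6) / 3 = (4·(-5.12824) − (-4.73872))/3 = (-15.77424)/3 = -5.258080.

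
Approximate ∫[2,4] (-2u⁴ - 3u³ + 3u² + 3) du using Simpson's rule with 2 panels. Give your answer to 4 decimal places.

h = (4 − 2)/2 = 1.
Nodes u₀,…,u₂ = 2, 3, 4.
f(u) = -2u⁴ - 3u³ + 3u² + 3: f₀=-41, f₁=-213, f₂=-653.
(h/3)·[f₀ + 4f₁ + f₂] = 0.333333·(-1546) = -515.3333.

-515.3333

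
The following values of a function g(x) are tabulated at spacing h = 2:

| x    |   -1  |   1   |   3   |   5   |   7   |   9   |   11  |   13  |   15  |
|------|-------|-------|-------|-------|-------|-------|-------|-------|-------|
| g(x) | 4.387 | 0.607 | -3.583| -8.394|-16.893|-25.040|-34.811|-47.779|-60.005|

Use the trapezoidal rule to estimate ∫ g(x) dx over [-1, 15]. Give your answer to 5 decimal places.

h = 2, n = 8.
(h/2)·[y₀ + 2y₁ + 2y₂ + 2y₃ + 2y₄ + 2y₅ + 2y₆ + 2y₇ + y₈] = 1·(-327.404) = -327.40400.

-327.40400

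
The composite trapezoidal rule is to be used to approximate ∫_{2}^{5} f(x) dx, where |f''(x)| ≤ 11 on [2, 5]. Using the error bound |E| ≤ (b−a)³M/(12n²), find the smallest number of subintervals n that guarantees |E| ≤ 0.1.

16

Need 297/(12n²) ≤ 0.1.
n² ≥ 297/(12·0.1) = 247.5 ⇒ n ≥ 15.7321, so the smallest n is 16.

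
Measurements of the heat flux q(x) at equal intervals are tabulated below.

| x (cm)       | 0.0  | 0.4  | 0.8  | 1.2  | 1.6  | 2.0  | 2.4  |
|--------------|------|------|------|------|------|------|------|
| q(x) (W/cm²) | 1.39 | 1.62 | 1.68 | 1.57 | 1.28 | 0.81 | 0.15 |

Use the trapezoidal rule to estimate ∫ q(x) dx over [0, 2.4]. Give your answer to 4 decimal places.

3.0920

h = 0.4, n = 6.
(h/2)·[y₀ + 2y₁ + 2y₂ + 2y₃ + 2y₄ + 2y₅ + y₆] = 0.2·(15.46) = 3.0920.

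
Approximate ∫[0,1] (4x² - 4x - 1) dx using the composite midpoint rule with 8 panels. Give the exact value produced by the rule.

-1.671875

h = (1 − 0)/8 = 0.125.
Midpoints m₁,…,m₈ = 0.0625, 0.1875, 0.3125, 0.4375, 0.5625, 0.6875, 0.8125, 0.9375.
f(m₁)=-1.234375, f(m₂)=-1.609375, f(m₃)=-1.859375, f(m₄)=-1.984375, f(m₅)=-1.984375, f(m₆)=-1.859375, f(m₇)=-1.609375, f(m₈)=-1.234375.
h·[f(m₁) + f(m₂) + f(m₃) + f(m₄) + f(m₅) + f(m₆) + f(m₇) + f(m₈)] = 0.125·(-13.375) = -1.671875.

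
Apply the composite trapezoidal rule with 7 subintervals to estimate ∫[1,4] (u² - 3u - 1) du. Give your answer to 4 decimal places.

-4.4082

h = (4 − 1)/7 = 0.428571.
Nodes u₀,…,u₇ = 1, 1.428571, 1.857143, 2.285714, 2.714286, 3.142857, 3.571429, 4.
f(u) = u² - 3u - 1: f₀=-3, f₁=-3.244898, f₂=-3.122449, f₃=-2.632653, f₄=-1.775510, f₅=-0.551020, f₆=1.040816, f₇=3.
(h/2)·[f₀ + 2f₁ + 2f₂ + 2f₃ + 2f₄ + 2f₅ + 2f₆ + f₇] = 0.214286·(-20.571429) = -4.4082.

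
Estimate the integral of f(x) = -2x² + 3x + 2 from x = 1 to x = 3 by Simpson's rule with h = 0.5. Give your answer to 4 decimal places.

-1.3333

h = (3 − 1)/4 = 0.5.
Nodes x₀,…,x₄ = 1, 1.5, 2, 2.5, 3.
f(x) = -2x² + 3x + 2: f₀=3, f₁=2, f₂=0, f₃=-3, f₄=-7.
(h/3)·[f₀ + 4f₁ + 2f₂ + 4f₃ + f₄] = 0.166667·(-8) = -1.3333.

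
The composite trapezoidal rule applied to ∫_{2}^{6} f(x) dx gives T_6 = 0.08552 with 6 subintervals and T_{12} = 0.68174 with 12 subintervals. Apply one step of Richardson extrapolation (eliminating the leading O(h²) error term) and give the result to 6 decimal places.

R = (4·T_{12} − T_6) / 3 = (4·0.68174 − 0.08552)/3 = (2.64144)/3 = 0.880480.

0.880480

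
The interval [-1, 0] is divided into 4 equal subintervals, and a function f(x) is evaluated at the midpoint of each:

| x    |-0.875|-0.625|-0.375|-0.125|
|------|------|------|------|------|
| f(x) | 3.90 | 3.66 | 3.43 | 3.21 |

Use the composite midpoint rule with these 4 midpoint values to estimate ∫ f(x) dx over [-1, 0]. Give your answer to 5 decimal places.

3.55000

h = 0.25, n = 4.
h·[y(m₁) + y(m₂) + y(m₃) + y(m₄)] = 0.25·(14.20) = 3.55000.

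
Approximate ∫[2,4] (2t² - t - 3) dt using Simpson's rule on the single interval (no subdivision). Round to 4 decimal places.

S = (b−a)/6 · [f(2) + 4f(3) + f(4)] = 0.333333·[3 + 4·12 + 25] = 25.3333.

25.3333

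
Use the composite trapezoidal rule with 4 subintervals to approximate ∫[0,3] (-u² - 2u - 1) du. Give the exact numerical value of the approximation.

-21.28125

h = (3 − 0)/4 = 0.75.
Nodes u₀,…,u₄ = 0, 0.75, 1.5, 2.25, 3.
f(u) = -u² - 2u - 1: f₀=-1, f₁=-3.0625, f₂=-6.25, f₃=-10.5625, f₄=-16.
(h/2)·[f₀ + 2f₁ + 2f₂ + 2f₃ + f₄] = 0.375·(-56.75) = -21.28125.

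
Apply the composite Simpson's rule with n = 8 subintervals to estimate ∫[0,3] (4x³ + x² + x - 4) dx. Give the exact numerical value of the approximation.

h = (3 − 0)/8 = 0.375.
Nodes x₀,…,x₈ = 0, 0.375, 0.75, 1.125, 1.5, 1.875, 2.25, 2.625, 3.
f(x) = 4x³ + x² + x - 4: f₀=-4, f₁=-3.2734375, f₂=-1, f₃=4.0859375, f₄=13.25, f₅=27.7578125, f₆=48.875, f₇=77.8671875, f₈=116.
(h/3)·[f₀ + 4f₁ + 2f₂ + 4f₃ + 2f₄ + 4f₅ + 2f₆ + 4f₇ + f₈] = 0.125·(660) = 82.5.

82.5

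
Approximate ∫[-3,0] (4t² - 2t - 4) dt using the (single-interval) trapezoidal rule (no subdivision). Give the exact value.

T = (b−a)/2 · [f(-3) + f(0)] = 1.5·[38 + (-4)] = 51.

51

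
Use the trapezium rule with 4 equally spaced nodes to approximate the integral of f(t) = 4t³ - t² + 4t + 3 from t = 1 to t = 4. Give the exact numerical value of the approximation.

h = (4 − 1)/3 = 1.
Nodes t₀,…,t₃ = 1, 2, 3, 4.
f(t) = 4t³ - t² + 4t + 3: f₀=10, f₁=39, f₂=114, f₃=259.
(h/2)·[f₀ + 2f₁ + 2f₂ + f₃] = 0.5·(575) = 287.5.

287.5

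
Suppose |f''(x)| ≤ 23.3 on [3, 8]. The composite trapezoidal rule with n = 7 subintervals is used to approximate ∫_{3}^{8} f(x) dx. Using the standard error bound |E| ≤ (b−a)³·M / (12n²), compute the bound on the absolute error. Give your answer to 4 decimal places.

|E| ≤ (5)³·23.3 / (12·7²) = 2912.5/588 = 4.9532.

4.9532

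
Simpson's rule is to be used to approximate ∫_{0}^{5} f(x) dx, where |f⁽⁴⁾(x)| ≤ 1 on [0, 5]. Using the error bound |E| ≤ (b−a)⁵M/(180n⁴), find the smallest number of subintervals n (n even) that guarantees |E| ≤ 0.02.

6

Need 3125/(180n⁴) ≤ 0.02.
n⁴ ≥ 3125/(180·0.02) = 868.056 ⇒ n ≥ 5.4280, so the smallest even n is 6. (n must be even for Simpson's rule.)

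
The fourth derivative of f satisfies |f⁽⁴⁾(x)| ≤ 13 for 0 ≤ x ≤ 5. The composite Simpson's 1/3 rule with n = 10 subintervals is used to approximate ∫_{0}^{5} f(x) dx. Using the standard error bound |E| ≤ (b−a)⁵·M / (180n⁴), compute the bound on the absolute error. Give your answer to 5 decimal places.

|E| ≤ (5)⁵·13 / (180·10⁴) = 40625/1800000 = 0.02257.

0.02257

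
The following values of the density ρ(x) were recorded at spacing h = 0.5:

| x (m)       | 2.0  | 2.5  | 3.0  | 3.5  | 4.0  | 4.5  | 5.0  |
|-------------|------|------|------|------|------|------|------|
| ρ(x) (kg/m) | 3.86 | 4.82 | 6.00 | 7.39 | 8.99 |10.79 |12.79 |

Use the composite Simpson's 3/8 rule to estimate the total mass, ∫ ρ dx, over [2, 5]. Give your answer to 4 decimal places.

23.1056

h = 0.5, n = 6.
(3h/8)·[y₀ + 3y₁ + 3y₂ + 2y₃ + 3y₄ + 3y₅ + y₆] = 0.1875·(123.23) = 23.1056.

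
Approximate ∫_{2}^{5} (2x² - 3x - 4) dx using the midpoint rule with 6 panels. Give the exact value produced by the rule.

h = (5 − 2)/6 = 0.5.
Midpoints m₁,…,m₆ = 2.25, 2.75, 3.25, 3.75, 4.25, 4.75.
f(m₁)=-0.625, f(m₂)=2.875, f(m₃)=7.375, f(m₄)=12.875, f(m₅)=19.375, f(m₆)=26.875.
h·[f(m₁) + f(m₂) + f(m₃) + f(m₄) + f(m₅) + f(m₆)] = 0.5·(68.75) = 34.375.

34.375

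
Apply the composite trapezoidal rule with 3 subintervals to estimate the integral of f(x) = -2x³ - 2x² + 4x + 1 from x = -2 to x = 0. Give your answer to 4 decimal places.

h = (0 − (-2))/3 = 0.666667.
Nodes x₀,…,x₃ = -2, -1.333333, -0.666667, 0.
f(x) = -2x³ - 2x² + 4x + 1: f₀=1, f₁=-3.148148, f₂=-1.962963, f₃=1.
(h/2)·[f₀ + 2f₁ + 2f₂ + f₃] = 0.333333·(-8.222222) = -2.7407.

-2.7407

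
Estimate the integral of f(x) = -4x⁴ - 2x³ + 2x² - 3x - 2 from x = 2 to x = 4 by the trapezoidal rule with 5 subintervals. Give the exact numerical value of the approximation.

h = (4 − 2)/5 = 0.4.
Nodes x₀,…,x₅ = 2, 2.4, 2.8, 3.2, 3.6, 4.
f(x) = -4x⁴ - 2x³ + 2x² - 3x - 2: f₀=-80, f₁=-158.0384, f₂=-284.4864, f₃=-476.0864, f₄=-752.0384, f₅=-1134.
(h/2)·[f₀ + 2f₁ + 2f₂ + 2f₃ + 2f₄ + f₅] = 0.2·(-4555.2992) = -911.05984.

-911.05984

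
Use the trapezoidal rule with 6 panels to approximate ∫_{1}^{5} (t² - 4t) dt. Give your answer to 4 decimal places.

h = (5 − 1)/6 = 0.666667.
Nodes t₀,…,t₆ = 1, 1.666667, 2.333333, 3, 3.666667, 4.333333, 5.
f(t) = t² - 4t: f₀=-3, f₁=-3.888889, f₂=-3.888889, f₃=-3, f₄=-1.222222, f₅=1.444444, f₆=5.
(h/2)·[f₀ + 2f₁ + 2f₂ + 2f₃ + 2f₄ + 2f₅ + f₆] = 0.333333·(-19.111111) = -6.3704.

-6.3704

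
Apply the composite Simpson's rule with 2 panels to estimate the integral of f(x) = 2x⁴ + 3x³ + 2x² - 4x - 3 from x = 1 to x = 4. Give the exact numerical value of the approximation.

h = (4 − 1)/2 = 1.5.
Nodes x₀,…,x₂ = 1, 2.5, 4.
f(x) = 2x⁴ + 3x³ + 2x² - 4x - 3: f₀=0, f₁=124.5, f₂=717.
(h/3)·[f₀ + 4f₁ + f₂] = 0.5·(1215) = 607.5.

607.5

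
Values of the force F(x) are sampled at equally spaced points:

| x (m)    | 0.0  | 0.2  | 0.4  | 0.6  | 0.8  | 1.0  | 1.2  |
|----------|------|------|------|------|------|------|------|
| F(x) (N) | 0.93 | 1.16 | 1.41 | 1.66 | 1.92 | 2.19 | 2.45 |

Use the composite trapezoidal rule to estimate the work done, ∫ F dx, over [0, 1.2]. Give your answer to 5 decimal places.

h = 0.2, n = 6.
(h/2)·[y₀ + 2y₁ + 2y₂ + 2y₃ + 2y₄ + 2y₅ + y₆] = 0.1·(20.06) = 2.00600.

2.00600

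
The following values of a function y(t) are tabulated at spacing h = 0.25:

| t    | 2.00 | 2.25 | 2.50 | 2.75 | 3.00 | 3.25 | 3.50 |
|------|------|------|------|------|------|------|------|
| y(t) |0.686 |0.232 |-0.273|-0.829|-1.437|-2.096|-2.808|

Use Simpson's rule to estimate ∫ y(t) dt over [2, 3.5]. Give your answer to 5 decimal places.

h = 0.25, n = 6.
(h/3)·[y₀ + 4y₁ + 2y₂ + 4y₃ + 2y₄ + 4y₅ + y₆] = 0.083333·(-16.314) = -1.35950.

-1.35950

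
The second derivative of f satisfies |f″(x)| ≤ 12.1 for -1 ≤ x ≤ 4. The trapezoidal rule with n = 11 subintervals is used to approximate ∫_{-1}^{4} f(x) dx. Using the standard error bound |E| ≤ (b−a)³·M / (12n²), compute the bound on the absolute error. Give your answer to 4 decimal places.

1.0417

|E| ≤ (5)³·12.1 / (12·11²) = 1512.5/1452 = 1.0417.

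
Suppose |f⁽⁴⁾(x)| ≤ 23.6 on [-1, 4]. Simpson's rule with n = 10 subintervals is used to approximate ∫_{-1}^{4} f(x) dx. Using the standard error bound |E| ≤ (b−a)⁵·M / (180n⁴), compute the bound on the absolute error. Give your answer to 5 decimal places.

0.04097

|E| ≤ (5)⁵·23.6 / (180·10⁴) = 73750/1800000 = 0.04097.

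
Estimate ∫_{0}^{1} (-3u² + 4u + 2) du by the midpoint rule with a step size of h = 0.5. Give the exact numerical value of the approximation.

h = (1 − 0)/2 = 0.5.
Midpoints m₁,…,m₂ = 0.25, 0.75.
f(m₁)=2.8125, f(m₂)=3.3125.
h·[f(m₁) + f(m₂)] = 0.5·(6.125) = 3.0625.

3.0625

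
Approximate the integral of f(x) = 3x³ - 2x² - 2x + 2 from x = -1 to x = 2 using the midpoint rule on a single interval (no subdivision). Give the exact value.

M = (b−a)·f(0.5) = 3·(0.875) = 2.625.

2.625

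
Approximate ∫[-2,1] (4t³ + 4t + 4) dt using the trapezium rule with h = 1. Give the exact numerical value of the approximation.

h = (1 − (-2))/3 = 1.
Nodes t₀,…,t₃ = -2, -1, 0, 1.
f(t) = 4t³ + 4t + 4: f₀=-36, f₁=-4, f₂=4, f₃=12.
(h/2)·[f₀ + 2f₁ + 2f₂ + f₃] = 0.5·(-24) = -12.

-12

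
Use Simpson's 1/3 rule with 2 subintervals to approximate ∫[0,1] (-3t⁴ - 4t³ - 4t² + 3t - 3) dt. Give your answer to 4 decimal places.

-4.4583

h = (1 − 0)/2 = 0.5.
Nodes t₀,…,t₂ = 0, 0.5, 1.
f(t) = -3t⁴ - 4t³ - 4t² + 3t - 3: f₀=-3, f₁=-3.1875, f₂=-11.
(h/3)·[f₀ + 4f₁ + f₂] = 0.166667·(-26.75) = -4.4583.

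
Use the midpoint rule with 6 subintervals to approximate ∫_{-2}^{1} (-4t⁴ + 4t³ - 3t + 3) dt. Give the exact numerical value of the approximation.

-26.046875

h = (1 − (-2))/6 = 0.5.
Midpoints m₁,…,m₆ = -1.75, -1.25, -0.75, -0.25, 0.25, 0.75.
f(m₁)=-50.703125, f(m₂)=-10.828125, f(m₃)=2.296875, f(m₄)=3.671875, f(m₅)=2.296875, f(m₆)=1.171875.
h·[f(m₁) + f(m₂) + f(m₃) + f(m₄) + f(m₅) + f(m₆)] = 0.5·(-52.09375) = -26.046875.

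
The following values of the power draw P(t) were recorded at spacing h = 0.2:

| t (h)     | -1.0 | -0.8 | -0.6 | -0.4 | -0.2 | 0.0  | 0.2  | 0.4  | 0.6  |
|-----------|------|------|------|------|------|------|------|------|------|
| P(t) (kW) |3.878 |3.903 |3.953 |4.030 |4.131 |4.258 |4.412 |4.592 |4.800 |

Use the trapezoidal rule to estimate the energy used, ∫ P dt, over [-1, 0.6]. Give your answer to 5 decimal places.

6.72360

h = 0.2, n = 8.
(h/2)·[y₀ + 2y₁ + 2y₂ + 2y₃ + 2y₄ + 2y₅ + 2y₆ + 2y₇ + y₈] = 0.1·(67.236) = 6.72360.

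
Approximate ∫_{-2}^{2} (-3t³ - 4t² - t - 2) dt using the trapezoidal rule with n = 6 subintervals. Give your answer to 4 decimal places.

-30.5185

h = (2 − (-2))/6 = 0.666667.
Nodes t₀,…,t₆ = -2, -1.333333, -0.666667, 0, 0.666667, 1.333333, 2.
f(t) = -3t³ - 4t² - t - 2: f₀=8, f₁=-0.666667, f₂=-2.222222, f₃=-2, f₄=-5.333333, f₅=-17.555556, f₆=-44.
(h/2)·[f₀ + 2f₁ + 2f₂ + 2f₃ + 2f₄ + 2f₅ + f₆] = 0.333333·(-91.555556) = -30.5185.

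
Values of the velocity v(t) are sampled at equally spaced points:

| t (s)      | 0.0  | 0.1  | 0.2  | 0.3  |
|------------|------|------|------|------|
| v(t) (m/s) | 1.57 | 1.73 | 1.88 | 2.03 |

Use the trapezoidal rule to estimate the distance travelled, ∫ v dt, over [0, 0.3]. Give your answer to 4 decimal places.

h = 0.1, n = 3.
(h/2)·[y₀ + 2y₁ + 2y₂ + y₃] = 0.05·(10.82) = 0.5410.

0.5410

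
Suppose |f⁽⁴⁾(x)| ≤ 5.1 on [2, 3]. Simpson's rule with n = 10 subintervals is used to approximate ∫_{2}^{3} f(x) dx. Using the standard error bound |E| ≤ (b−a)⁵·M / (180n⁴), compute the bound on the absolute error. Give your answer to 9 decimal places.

|E| ≤ (1)⁵·5.1 / (180·10⁴) = 5.1/1800000 = 0.000002833.

0.000002833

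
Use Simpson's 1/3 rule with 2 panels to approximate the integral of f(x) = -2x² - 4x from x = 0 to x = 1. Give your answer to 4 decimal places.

h = (1 − 0)/2 = 0.5.
Nodes x₀,…,x₂ = 0, 0.5, 1.
f(x) = -2x² - 4x: f₀=0, f₁=-2.5, f₂=-6.
(h/3)·[f₀ + 4f₁ + f₂] = 0.166667·(-16) = -2.6667.

-2.6667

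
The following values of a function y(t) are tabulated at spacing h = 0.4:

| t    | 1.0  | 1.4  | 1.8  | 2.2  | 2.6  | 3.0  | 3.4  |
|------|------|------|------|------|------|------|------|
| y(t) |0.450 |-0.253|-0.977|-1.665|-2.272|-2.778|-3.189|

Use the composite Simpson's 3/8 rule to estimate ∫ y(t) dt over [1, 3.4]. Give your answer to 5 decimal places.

-3.73635

h = 0.4, n = 6.
(3h/8)·[y₀ + 3y₁ + 3y₂ + 2y₃ + 3y₄ + 3y₅ + y₆] = 0.15·(-24.909) = -3.73635.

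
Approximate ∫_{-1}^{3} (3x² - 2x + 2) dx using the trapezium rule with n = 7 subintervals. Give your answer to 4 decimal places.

28.6531

h = (3 − (-1))/7 = 0.571429.
Nodes x₀,…,x₇ = -1, -0.428571, 0.142857, 0.714286, 1.285714, 1.857143, 2.428571, 3.
f(x) = 3x² - 2x + 2: f₀=7, f₁=3.408163, f₂=1.775510, f₃=2.102041, f₄=4.387755, f₅=8.632653, f₆=14.836735, f₇=23.
(h/2)·[f₀ + 2f₁ + 2f₂ + 2f₃ + 2f₄ + 2f₅ + 2f₆ + f₇] = 0.285714·(100.285714) = 28.6531.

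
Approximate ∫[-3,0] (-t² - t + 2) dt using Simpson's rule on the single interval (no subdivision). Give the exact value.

1.5

S = (b−a)/6 · [f(-3) + 4f(-1.5) + f(0)] = 0.5·[(-4) + 4·1.25 + 2] = 1.5.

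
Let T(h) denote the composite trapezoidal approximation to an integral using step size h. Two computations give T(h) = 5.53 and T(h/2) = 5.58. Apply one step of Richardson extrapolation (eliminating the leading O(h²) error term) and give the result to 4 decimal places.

R = (4·T(h/2) − T(h)) / 3 = (4·5.58 − 5.53)/3 = (16.79)/3 = 5.5967.

5.5967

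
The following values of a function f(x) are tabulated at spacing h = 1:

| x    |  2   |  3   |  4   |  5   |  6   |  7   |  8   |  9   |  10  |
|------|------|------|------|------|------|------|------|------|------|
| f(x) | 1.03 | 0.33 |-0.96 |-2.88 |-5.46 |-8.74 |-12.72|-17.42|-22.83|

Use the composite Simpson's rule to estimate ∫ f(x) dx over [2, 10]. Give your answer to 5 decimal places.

h = 1, n = 8.
(h/3)·[y₀ + 4y₁ + 2y₂ + 4y₃ + 2y₄ + 4y₅ + 2y₆ + 4y₇ + y₈] = 0.333333·(-174.92) = -58.30667.

-58.30667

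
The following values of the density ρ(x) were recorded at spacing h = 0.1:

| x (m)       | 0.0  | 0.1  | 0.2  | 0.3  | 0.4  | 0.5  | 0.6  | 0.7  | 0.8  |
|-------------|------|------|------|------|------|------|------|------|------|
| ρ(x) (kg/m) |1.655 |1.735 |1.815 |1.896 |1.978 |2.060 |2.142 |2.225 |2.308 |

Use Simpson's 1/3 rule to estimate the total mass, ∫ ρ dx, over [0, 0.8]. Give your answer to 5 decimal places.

1.58323

h = 0.1, n = 8.
(h/3)·[y₀ + 4y₁ + 2y₂ + 4y₃ + 2y₄ + 4y₅ + 2y₆ + 4y₇ + y₈] = 0.033333·(47.497) = 1.58323.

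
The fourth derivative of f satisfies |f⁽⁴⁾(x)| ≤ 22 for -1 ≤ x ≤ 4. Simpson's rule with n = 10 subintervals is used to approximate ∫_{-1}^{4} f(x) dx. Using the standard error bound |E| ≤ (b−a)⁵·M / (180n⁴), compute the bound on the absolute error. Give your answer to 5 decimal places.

|E| ≤ (5)⁵·22 / (180·10⁴) = 68750/1800000 = 0.03819.

0.03819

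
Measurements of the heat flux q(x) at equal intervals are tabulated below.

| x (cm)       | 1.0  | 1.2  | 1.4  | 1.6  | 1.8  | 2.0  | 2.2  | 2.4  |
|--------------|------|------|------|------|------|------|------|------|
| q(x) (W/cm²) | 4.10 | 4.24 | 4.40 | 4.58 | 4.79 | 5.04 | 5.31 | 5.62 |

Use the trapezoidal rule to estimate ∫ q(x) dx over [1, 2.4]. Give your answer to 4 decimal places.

h = 0.2, n = 7.
(h/2)·[y₀ + 2y₁ + 2y₂ + 2y₃ + 2y₄ + 2y₅ + 2y₆ + y₇] = 0.1·(66.44) = 6.6440.

6.6440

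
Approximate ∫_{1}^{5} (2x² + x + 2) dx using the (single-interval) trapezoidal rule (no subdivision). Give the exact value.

124

T = (b−a)/2 · [f(1) + f(5)] = 2·[5 + 57] = 124.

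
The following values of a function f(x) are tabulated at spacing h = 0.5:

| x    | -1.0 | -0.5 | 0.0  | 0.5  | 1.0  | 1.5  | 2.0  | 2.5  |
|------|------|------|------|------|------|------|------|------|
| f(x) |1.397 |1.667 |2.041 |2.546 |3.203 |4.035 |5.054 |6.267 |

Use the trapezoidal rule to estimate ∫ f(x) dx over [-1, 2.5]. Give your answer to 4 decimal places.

11.1890

h = 0.5, n = 7.
(h/2)·[y₀ + 2y₁ + 2y₂ + 2y₃ + 2y₄ + 2y₅ + 2y₆ + y₇] = 0.25·(44.756) = 11.1890.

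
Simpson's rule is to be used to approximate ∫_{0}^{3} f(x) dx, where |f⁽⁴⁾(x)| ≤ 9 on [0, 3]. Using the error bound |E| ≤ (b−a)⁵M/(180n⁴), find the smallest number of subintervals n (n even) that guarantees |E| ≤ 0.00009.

Need 2187/(180n⁴) ≤ 0.00009.
n⁴ ≥ 2187/(180·0.00009) = 135000 ⇒ n ≥ 19.1683, so the smallest even n is 20. (n must be even for Simpson's rule.)

20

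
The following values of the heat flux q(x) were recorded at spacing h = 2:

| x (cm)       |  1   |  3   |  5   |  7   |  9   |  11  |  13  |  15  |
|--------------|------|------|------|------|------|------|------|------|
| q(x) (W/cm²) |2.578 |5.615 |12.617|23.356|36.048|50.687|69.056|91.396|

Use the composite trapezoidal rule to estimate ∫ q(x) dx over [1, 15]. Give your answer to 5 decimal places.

h = 2, n = 7.
(h/2)·[y₀ + 2y₁ + 2y₂ + 2y₃ + 2y₄ + 2y₅ + 2y₆ + y₇] = 1·(488.732) = 488.73200.

488.73200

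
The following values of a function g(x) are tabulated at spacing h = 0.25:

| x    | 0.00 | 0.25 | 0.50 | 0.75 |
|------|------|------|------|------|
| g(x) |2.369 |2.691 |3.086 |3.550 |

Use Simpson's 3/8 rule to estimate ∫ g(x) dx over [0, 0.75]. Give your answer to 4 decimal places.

h = 0.25, n = 3.
(3h/8)·[y₀ + 3y₁ + 3y₂ + y₃] = 0.09375·(23.250) = 2.1797.

2.1797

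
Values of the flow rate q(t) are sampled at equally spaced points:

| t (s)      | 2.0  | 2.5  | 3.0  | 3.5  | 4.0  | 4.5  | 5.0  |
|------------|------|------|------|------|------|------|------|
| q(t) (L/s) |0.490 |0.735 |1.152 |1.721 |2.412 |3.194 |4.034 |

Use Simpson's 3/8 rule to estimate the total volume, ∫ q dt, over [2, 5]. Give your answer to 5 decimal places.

5.70844

h = 0.5, n = 6.
(3h/8)·[y₀ + 3y₁ + 3y₂ + 2y₃ + 3y₄ + 3y₅ + y₆] = 0.1875·(30.445) = 5.70844.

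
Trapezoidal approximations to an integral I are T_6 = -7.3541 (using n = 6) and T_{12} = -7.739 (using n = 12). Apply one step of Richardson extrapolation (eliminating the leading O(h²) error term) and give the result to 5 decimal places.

R = (4·T_{12} − T_6) / 3 = (4·(-7.739) − (-7.3541))/3 = (-23.6019)/3 = -7.86730.

-7.86730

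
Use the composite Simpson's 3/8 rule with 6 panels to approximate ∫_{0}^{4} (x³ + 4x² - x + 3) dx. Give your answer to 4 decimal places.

h = (4 − 0)/6 = 0.666667.
Nodes x₀,…,x₆ = 0, 0.666667, 1.333333, 2, 2.666667, 3.333333, 4.
f(x) = x³ + 4x² - x + 3: f₀=3, f₁=4.407407, f₂=11.148148, f₃=25, f₄=47.740741, f₅=81.148148, f₆=127.
(3h/8)·[f₀ + 3f₁ + 3f₂ + 2f₃ + 3f₄ + 3f₅ + f₆] = 0.25·(613.333333) = 153.3333.

153.3333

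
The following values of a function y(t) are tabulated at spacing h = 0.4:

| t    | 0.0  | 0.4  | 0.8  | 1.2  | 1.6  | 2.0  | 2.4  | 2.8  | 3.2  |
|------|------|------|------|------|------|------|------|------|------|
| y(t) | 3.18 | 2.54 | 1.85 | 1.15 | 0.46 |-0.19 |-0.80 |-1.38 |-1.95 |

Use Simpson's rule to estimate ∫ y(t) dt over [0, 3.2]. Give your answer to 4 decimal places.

1.6973

h = 0.4, n = 8.
(h/3)·[y₀ + 4y₁ + 2y₂ + 4y₃ + 2y₄ + 4y₅ + 2y₆ + 4y₇ + y₈] = 0.133333·(12.73) = 1.6973.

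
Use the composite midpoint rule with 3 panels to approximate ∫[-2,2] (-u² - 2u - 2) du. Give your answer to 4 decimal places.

h = (2 − (-2))/3 = 1.333333.
Midpoints m₁,…,m₃ = -1.333333, 0, 1.333333.
f(m₁)=-1.111111, f(m₂)=-2, f(m₃)=-6.444444.
h·[f(m₁) + f(m₂) + f(m₃)] = 1.333333·(-9.555556) = -12.7407.

-12.7407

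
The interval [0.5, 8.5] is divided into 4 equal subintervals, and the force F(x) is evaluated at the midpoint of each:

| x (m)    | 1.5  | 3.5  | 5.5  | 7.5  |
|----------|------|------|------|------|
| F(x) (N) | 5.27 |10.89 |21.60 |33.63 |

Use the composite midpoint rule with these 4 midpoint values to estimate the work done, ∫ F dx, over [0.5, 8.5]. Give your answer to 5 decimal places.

142.78000

h = 2, n = 4.
h·[y(m₁) + y(m₂) + y(m₃) + y(m₄)] = 2·(71.39) = 142.78000.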